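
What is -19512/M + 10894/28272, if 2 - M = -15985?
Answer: -62913481/75330744 ≈ -0.83516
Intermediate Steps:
M = 15987 (M = 2 - 1*(-15985) = 2 + 15985 = 15987)
-19512/M + 10894/28272 = -19512/15987 + 10894/28272 = -19512*1/15987 + 10894*(1/28272) = -6504/5329 + 5447/14136 = -62913481/75330744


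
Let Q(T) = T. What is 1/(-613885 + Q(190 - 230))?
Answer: -1/613925 ≈ -1.6289e-6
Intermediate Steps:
1/(-613885 + Q(190 - 230)) = 1/(-613885 + (190 - 230)) = 1/(-613885 - 40) = 1/(-613925) = -1/613925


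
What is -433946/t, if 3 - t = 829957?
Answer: 216973/414977 ≈ 0.52286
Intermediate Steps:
t = -829954 (t = 3 - 1*829957 = 3 - 829957 = -829954)
-433946/t = -433946/(-829954) = -433946*(-1/829954) = 216973/414977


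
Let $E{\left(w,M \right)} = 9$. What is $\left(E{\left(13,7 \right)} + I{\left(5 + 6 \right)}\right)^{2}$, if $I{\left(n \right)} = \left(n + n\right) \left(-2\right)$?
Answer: $1225$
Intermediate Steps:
$I{\left(n \right)} = - 4 n$ ($I{\left(n \right)} = 2 n \left(-2\right) = - 4 n$)
$\left(E{\left(13,7 \right)} + I{\left(5 + 6 \right)}\right)^{2} = \left(9 - 4 \left(5 + 6\right)\right)^{2} = \left(9 - 44\right)^{2} = \left(-35\right)^{2} = 1225$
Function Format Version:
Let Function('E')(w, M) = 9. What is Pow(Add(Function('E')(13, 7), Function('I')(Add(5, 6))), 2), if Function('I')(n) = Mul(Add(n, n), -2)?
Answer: 1225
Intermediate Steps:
Function('I')(n) = Mul(-4, n) (Function('I')(n) = Mul(Mul(2, n), -2) = Mul(-4, n))
Pow(Add(Function('E')(13, 7), Function('I')(Add(5, 6))), 2) = Pow(Add(9, Mul(-4, Add(5, 6))), 2) = Pow(Add(9, Mul(-4, 11)), 2) = Pow(Add(9, -44), 2) = Pow(-35, 2) = 1225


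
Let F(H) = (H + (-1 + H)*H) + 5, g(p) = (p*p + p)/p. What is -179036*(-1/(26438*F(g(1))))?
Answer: 89518/118971 ≈ 0.75244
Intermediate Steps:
g(p) = (p + p²)/p (g(p) = (p² + p)/p = (p + p²)/p)
F(H) = 5 + H + H*(-1 + H) (F(H) = (H + H*(-1 + H)) + 5 = 5 + H + H*(-1 + H))
-179036*(-1/(26438*F(g(1)))) = -179036*(-1/(26438*(5 + (1 + 1)²))) = -179036*(-1/(26438*(5 + 2²))) = -179036*(-1/(26438*(5 + 4))) = -179036/((-26438*9)) = -179036/(-237942) = -179036*(-1/237942) = 89518/118971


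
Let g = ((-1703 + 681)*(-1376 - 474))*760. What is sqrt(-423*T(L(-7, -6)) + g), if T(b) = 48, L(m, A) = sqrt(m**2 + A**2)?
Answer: 4*sqrt(89806981) ≈ 37907.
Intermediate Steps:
L(m, A) = sqrt(A**2 + m**2)
g = 1436932000 (g = -1022*(-1850)*760 = 1890700*760 = 1436932000)
sqrt(-423*T(L(-7, -6)) + g) = sqrt(-423*48 + 1436932000) = sqrt(-20304 + 1436932000) = sqrt(1436911696) = 4*sqrt(89806981)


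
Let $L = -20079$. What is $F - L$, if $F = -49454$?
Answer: $-29375$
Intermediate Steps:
$F - L = -49454 - -20079 = -49454 + 20079 = -29375$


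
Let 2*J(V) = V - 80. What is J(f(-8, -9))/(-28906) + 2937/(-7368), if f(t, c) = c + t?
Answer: -145257/365944 ≈ -0.39694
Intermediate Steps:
J(V) = -40 + V/2 (J(V) = (V - 80)/2 = (-80 + V)/2 = -40 + V/2)
J(f(-8, -9))/(-28906) + 2937/(-7368) = (-40 + (-9 - 8)/2)/(-28906) + 2937/(-7368) = (-40 + (1/2)*(-17))*(-1/28906) + 2937*(-1/7368) = (-40 - 17/2)*(-1/28906) - 979/2456 = -97/2*(-1/28906) - 979/2456 = 1/596 - 979/2456 = -145257/365944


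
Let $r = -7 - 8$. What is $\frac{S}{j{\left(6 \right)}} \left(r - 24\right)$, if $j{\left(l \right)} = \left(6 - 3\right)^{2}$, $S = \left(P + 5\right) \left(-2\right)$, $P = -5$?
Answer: $0$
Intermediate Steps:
$r = -15$ ($r = -7 - 8 = -15$)
$S = 0$ ($S = \left(-5 + 5\right) \left(-2\right) = 0 \left(-2\right) = 0$)
$j{\left(l \right)} = 9$ ($j{\left(l \right)} = 3^{2} = 9$)
$\frac{S}{j{\left(6 \right)}} \left(r - 24\right) = \frac{0}{9} \left(-15 - 24\right) = 0 \cdot \frac{1}{9} \left(-15 - 24\right) = 0 \left(-39\right) = 0$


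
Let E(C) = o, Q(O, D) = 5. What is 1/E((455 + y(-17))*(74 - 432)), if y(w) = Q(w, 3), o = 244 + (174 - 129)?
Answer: 1/289 ≈ 0.0034602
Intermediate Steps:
o = 289 (o = 244 + 45 = 289)
y(w) = 5
E(C) = 289
1/E((455 + y(-17))*(74 - 432)) = 1/289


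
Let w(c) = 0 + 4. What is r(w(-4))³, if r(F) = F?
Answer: 64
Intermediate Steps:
w(c) = 4
r(w(-4))³ = 4³ = 64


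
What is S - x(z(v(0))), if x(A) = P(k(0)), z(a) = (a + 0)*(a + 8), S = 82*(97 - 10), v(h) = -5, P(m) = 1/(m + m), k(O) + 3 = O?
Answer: 42805/6 ≈ 7134.2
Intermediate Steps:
k(O) = -3 + O
P(m) = 1/(2*m)
S = 7134 (S = 82*87 = 7134)
z(a) = a*(8 + a)
x(A) = -1/6 (x(A) = 1/(2*(-3 + 0)) = (1/2)/(-3) = (1/2)*(-1/3) = -1/6)
S - x(z(v(0))) = 7134 - 1*(-1/6) = 7134 + 1/6 = 42805/6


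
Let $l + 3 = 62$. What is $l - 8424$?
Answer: $-8365$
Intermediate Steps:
$l = 59$ ($l = -3 + 62 = 59$)
$l - 8424 = 59 - 8424 = -8365$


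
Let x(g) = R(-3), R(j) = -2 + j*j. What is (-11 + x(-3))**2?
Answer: 16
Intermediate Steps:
R(j) = -2 + j**2
x(g) = 7 (x(g) = -2 + (-3)**2 = -2 + 9 = 7)
(-11 + x(-3))**2 = (-11 + 7)**2 = (-4)**2 = 16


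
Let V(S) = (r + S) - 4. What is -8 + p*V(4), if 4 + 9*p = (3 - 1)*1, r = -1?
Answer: -70/9 ≈ -7.7778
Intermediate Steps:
V(S) = -5 + S (V(S) = (-1 + S) - 4 = -5 + S)
p = -2/9 (p = -4/9 + ((3 - 1)*1)/9 = -4/9 + (2*1)/9 = -4/9 + (⅑)*2 = -4/9 + 2/9 = -2/9 ≈ -0.22222)
-8 + p*V(4) = -8 - 2*(-5 + 4)/9 = -8 - 2/9*(-1) = -8 + 2/9 = -70/9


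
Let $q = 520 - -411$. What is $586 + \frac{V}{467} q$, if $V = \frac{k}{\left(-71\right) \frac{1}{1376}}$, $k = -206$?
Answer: $\frac{283327538}{33157} \approx 8545.0$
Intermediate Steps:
$q = 931$ ($q = 520 + 411 = 931$)
$V = \frac{283456}{71}$ ($V = - \frac{206}{\left(-71\right) \frac{1}{1376}} = - \frac{206}{- \frac{71}{1376}} = \left(-206\right) \left(- \frac{1376}{71}\right) = \frac{283456}{71} \approx 3992.3$)
$586 + \frac{V}{467} q = 586 + \frac{283456}{71 \cdot 467} \cdot 931 = 586 + \frac{283456}{71} \cdot \frac{1}{467} \cdot 931 = 586 + \frac{283456}{33157} \cdot 931 = 586 + \frac{263897536}{33157} = \frac{283327538}{33157}$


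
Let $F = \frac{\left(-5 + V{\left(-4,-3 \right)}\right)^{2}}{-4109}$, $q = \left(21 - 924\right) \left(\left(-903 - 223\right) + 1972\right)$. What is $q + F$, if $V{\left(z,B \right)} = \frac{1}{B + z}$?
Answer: $- \frac{153812042154}{201341} \approx -7.6394 \cdot 10^{5}$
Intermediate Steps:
$q = -763938$ ($q = - 903 \left(\left(-903 - 223\right) + 1972\right) = - 903 \left(-1126 + 1972\right) = \left(-903\right) 846 = -763938$)
$F = - \frac{1296}{201341}$ ($F = \frac{\left(-5 + \frac{1}{-3 - 4}\right)^{2}}{-4109} = \left(-5 + \frac{1}{-7}\right)^{2} \left(- \frac{1}{4109}\right) = \left(-5 - \frac{1}{7}\right)^{2} \left(- \frac{1}{4109}\right) = \left(- \frac{36}{7}\right)^{2} \left(- \frac{1}{4109}\right) = \frac{1296}{49} \left(- \frac{1}{4109}\right) = - \frac{1296}{201341} \approx -0.0064368$)
$q + F = -763938 - \frac{1296}{201341} = - \frac{153812042154}{201341}$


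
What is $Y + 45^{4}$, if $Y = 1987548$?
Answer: $6088173$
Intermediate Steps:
$Y + 45^{4} = 1987548 + 45^{4} = 1987548 + 4100625 = 6088173$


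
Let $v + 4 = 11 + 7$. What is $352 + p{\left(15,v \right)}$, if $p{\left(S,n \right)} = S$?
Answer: $367$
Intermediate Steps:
$v = 14$ ($v = -4 + \left(11 + 7\right) = -4 + 18 = 14$)
$352 + p{\left(15,v \right)} = 352 + 15 = 367$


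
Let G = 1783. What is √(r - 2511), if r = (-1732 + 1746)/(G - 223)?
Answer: I*√381921735/390 ≈ 50.11*I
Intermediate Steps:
r = 7/780 (r = (-1732 + 1746)/(1783 - 223) = 14/1560 = 14*(1/1560) = 7/780 ≈ 0.0089744)
√(r - 2511) = √(7/780 - 2511) = √(-1958573/780) = I*√381921735/390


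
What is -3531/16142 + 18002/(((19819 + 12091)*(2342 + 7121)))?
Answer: -532972730473/2437154107430 ≈ -0.21869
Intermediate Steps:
-3531/16142 + 18002/(((19819 + 12091)*(2342 + 7121))) = -3531*1/16142 + 18002/((31910*9463)) = -3531/16142 + 18002/301964330 = -3531/16142 + 18002*(1/301964330) = -3531/16142 + 9001/150982165 = -532972730473/2437154107430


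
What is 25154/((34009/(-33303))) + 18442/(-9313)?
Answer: -7802161398184/316725817 ≈ -24634.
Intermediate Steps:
25154/((34009/(-33303))) + 18442/(-9313) = 25154/((34009*(-1/33303))) + 18442*(-1/9313) = 25154/(-34009/33303) - 18442/9313 = 25154*(-33303/34009) - 18442/9313 = -837703662/34009 - 18442/9313 = -7802161398184/316725817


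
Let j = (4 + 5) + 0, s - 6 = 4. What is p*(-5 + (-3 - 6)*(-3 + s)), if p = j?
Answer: -612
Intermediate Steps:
s = 10 (s = 6 + 4 = 10)
j = 9 (j = 9 + 0 = 9)
p = 9
p*(-5 + (-3 - 6)*(-3 + s)) = 9*(-5 + (-3 - 6)*(-3 + 10)) = 9*(-5 - 9*7) = 9*(-5 - 63) = 9*(-68) = -612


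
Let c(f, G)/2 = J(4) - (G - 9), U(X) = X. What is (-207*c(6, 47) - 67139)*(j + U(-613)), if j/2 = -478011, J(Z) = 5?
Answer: 51157969895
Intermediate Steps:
j = -956022 (j = 2*(-478011) = -956022)
c(f, G) = 28 - 2*G (c(f, G) = 2*(5 - (G - 9)) = 2*(5 - (-9 + G)) = 2*(5 + (9 - G)) = 2*(14 - G) = 28 - 2*G)
(-207*c(6, 47) - 67139)*(j + U(-613)) = (-207*(28 - 2*47) - 67139)*(-956022 - 613) = (-207*(28 - 94) - 67139)*(-956635) = (-207*(-66) - 67139)*(-956635) = (13662 - 67139)*(-956635) = -53477*(-956635) = 51157969895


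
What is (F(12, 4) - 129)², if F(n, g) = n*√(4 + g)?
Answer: 17793 - 6192*√2 ≈ 9036.2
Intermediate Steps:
(F(12, 4) - 129)² = (12*√(4 + 4) - 129)² = (12*√8 - 129)² = (12*(2*√2) - 129)² = (24*√2 - 129)² = (-129 + 24*√2)²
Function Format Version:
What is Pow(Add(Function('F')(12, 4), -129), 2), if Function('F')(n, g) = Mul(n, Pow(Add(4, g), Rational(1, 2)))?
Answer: Add(17793, Mul(-6192, Pow(2, Rational(1, 2)))) ≈ 9036.2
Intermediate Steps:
Pow(Add(Function('F')(12, 4), -129), 2) = Pow(Add(Mul(12, Pow(Add(4, 4), Rational(1, 2))), -129), 2) = Pow(Add(Mul(12, Pow(8, Rational(1, 2))), -129), 2) = Pow(Add(Mul(12, Mul(2, Pow(2, Rational(1, 2)))), -129), 2) = Pow(Add(Mul(24, Pow(2, Rational(1, 2))), -129), 2) = Pow(Add(-129, Mul(24, Pow(2, Rational(1, 2)))), 2)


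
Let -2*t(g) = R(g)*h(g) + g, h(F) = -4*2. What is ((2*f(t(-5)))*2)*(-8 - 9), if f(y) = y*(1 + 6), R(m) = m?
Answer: 8330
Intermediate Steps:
h(F) = -8
t(g) = 7*g/2 (t(g) = -(g*(-8) + g)/2 = -(-8*g + g)/2 = -(-7)*g/2 = 7*g/2)
f(y) = 7*y (f(y) = y*7 = 7*y)
((2*f(t(-5)))*2)*(-8 - 9) = ((2*(7*((7/2)*(-5))))*2)*(-8 - 9) = ((2*(7*(-35/2)))*2)*(-17) = ((2*(-245/2))*2)*(-17) = -245*2*(-17) = -490*(-17) = 8330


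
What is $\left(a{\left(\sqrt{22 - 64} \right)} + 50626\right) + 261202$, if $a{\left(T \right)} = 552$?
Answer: $312380$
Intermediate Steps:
$\left(a{\left(\sqrt{22 - 64} \right)} + 50626\right) + 261202 = \left(552 + 50626\right) + 261202 = 51178 + 261202 = 312380$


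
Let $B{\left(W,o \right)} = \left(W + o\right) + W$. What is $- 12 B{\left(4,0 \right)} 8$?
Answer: $-768$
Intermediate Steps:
$B{\left(W,o \right)} = o + 2 W$
$- 12 B{\left(4,0 \right)} 8 = - 12 \left(0 + 2 \cdot 4\right) 8 = - 12 \left(0 + 8\right) 8 = \left(-12\right) 8 \cdot 8 = \left(-96\right) 8 = -768$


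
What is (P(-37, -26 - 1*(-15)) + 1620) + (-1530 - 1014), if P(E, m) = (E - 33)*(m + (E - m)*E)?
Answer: -67494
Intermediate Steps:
P(E, m) = (-33 + E)*(m + E*(E - m))
(P(-37, -26 - 1*(-15)) + 1620) + (-1530 - 1014) = (((-37)**3 - 33*(-26 - 1*(-15)) - 33*(-37)**2 - 1*(-26 - 1*(-15))*(-37)**2 + 34*(-37)*(-26 - 1*(-15))) + 1620) + (-1530 - 1014) = ((-50653 - 33*(-26 + 15) - 33*1369 - 1*(-26 + 15)*1369 + 34*(-37)*(-26 + 15)) + 1620) - 2544 = ((-50653 - 33*(-11) - 45177 - 1*(-11)*1369 + 34*(-37)*(-11)) + 1620) - 2544 = ((-50653 + 363 - 45177 + 15059 + 13838) + 1620) - 2544 = (-66570 + 1620) - 2544 = -64950 - 2544 = -67494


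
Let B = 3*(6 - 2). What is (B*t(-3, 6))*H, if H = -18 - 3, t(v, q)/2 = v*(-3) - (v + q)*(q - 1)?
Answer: 3024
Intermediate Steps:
t(v, q) = -6*v - 2*(-1 + q)*(q + v) (t(v, q) = 2*(v*(-3) - (v + q)*(q - 1)) = 2*(-3*v - (q + v)*(-1 + q)) = 2*(-3*v - (-1 + q)*(q + v)) = -6*v - 2*(-1 + q)*(q + v))
H = -21
B = 12 (B = 3*4 = 12)
(B*t(-3, 6))*H = (12*(-4*(-3) - 2*6**2 + 2*6 - 2*6*(-3)))*(-21) = (12*(12 - 2*36 + 12 + 36))*(-21) = (12*(12 - 72 + 12 + 36))*(-21) = (12*(-12))*(-21) = -144*(-21) = 3024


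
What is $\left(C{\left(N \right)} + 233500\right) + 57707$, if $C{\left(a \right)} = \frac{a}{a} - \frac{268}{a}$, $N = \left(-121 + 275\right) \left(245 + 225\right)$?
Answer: $\frac{5269408693}{18095} \approx 2.9121 \cdot 10^{5}$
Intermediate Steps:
$N = 72380$ ($N = 154 \cdot 470 = 72380$)
$C{\left(a \right)} = 1 - \frac{268}{a}$
$\left(C{\left(N \right)} + 233500\right) + 57707 = \left(\frac{-268 + 72380}{72380} + 233500\right) + 57707 = \left(\frac{1}{72380} \cdot 72112 + 233500\right) + 57707 = \left(\frac{18028}{18095} + 233500\right) + 57707 = \frac{4225200528}{18095} + 57707 = \frac{5269408693}{18095}$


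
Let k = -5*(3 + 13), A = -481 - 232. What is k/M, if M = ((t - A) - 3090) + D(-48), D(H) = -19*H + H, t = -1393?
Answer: 40/1453 ≈ 0.027529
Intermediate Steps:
A = -713
D(H) = -18*H
k = -80 (k = -5*16 = -80)
M = -2906 (M = ((-1393 - 1*(-713)) - 3090) - 18*(-48) = ((-1393 + 713) - 3090) + 864 = (-680 - 3090) + 864 = -3770 + 864 = -2906)
k/M = -80/(-2906) = -80*(-1/2906) = 40/1453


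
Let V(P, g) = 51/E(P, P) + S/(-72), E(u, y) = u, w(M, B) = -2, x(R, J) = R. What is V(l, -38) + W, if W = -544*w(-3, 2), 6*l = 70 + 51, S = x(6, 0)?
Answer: 1583327/1452 ≈ 1090.4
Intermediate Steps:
S = 6
l = 121/6 (l = (70 + 51)/6 = (⅙)*121 = 121/6 ≈ 20.167)
W = 1088 (W = -544*(-2) = 1088)
V(P, g) = -1/12 + 51/P (V(P, g) = 51/P + 6/(-72) = 51/P + 6*(-1/72) = 51/P - 1/12 = -1/12 + 51/P)
V(l, -38) + W = (612 - 1*121/6)/(12*(121/6)) + 1088 = (1/12)*(6/121)*(612 - 121/6) + 1088 = (1/12)*(6/121)*(3551/6) + 1088 = 3551/1452 + 1088 = 1583327/1452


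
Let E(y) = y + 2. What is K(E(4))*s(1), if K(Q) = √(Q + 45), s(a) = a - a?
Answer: 0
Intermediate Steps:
E(y) = 2 + y
s(a) = 0
K(Q) = √(45 + Q)
K(E(4))*s(1) = √(45 + (2 + 4))*0 = √(45 + 6)*0 = √51*0 = 0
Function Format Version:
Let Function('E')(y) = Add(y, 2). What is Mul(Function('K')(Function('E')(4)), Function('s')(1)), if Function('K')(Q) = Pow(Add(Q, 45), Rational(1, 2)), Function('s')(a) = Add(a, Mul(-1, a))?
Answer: 0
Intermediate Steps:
Function('E')(y) = Add(2, y)
Function('s')(a) = 0
Function('K')(Q) = Pow(Add(45, Q), Rational(1, 2))
Mul(Function('K')(Function('E')(4)), Function('s')(1)) = Mul(Pow(Add(45, Add(2, 4)), Rational(1, 2)), 0) = Mul(Pow(Add(45, 6), Rational(1, 2)), 0) = Mul(Pow(51, Rational(1, 2)), 0) = 0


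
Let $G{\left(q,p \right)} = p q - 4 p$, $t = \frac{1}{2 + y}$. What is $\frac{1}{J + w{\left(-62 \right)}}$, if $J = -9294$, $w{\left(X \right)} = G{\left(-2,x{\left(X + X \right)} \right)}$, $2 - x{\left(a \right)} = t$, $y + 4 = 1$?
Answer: $- \frac{1}{9312} \approx -0.00010739$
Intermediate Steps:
$y = -3$ ($y = -4 + 1 = -3$)
$t = -1$ ($t = \frac{1}{2 - 3} = \frac{1}{-1} = -1$)
$x{\left(a \right)} = 3$ ($x{\left(a \right)} = 2 - -1 = 2 + 1 = 3$)
$G{\left(q,p \right)} = - 4 p + p q$
$w{\left(X \right)} = -18$ ($w{\left(X \right)} = 3 \left(-4 - 2\right) = 3 \left(-6\right) = -18$)
$\frac{1}{J + w{\left(-62 \right)}} = \frac{1}{-9294 - 18} = \frac{1}{-9312} = - \frac{1}{9312}$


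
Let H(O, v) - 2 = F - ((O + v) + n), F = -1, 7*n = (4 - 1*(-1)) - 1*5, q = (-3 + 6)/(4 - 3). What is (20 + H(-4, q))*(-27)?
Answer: -594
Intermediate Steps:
q = 3 (q = 3/1 = 3*1 = 3)
n = 0 (n = ((4 - 1*(-1)) - 1*5)/7 = ((4 + 1) - 5)/7 = (5 - 5)/7 = (⅐)*0 = 0)
H(O, v) = 1 - O - v (H(O, v) = 2 + (-1 - ((O + v) + 0)) = 2 + (-1 - (O + v)) = 2 + (-1 + (-O - v)) = 2 + (-1 - O - v) = 1 - O - v)
(20 + H(-4, q))*(-27) = (20 + (1 - 1*(-4) - 1*3))*(-27) = (20 + (1 + 4 - 3))*(-27) = (20 + 2)*(-27) = 22*(-27) = -594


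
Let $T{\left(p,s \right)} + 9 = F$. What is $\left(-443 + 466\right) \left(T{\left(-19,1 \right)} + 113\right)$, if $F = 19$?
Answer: $2829$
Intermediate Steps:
$T{\left(p,s \right)} = 10$ ($T{\left(p,s \right)} = -9 + 19 = 10$)
$\left(-443 + 466\right) \left(T{\left(-19,1 \right)} + 113\right) = \left(-443 + 466\right) \left(10 + 113\right) = 23 \cdot 123 = 2829$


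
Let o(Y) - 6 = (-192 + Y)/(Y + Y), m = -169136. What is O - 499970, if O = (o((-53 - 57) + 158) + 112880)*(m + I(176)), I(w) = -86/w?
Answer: -3360436274179/176 ≈ -1.9093e+10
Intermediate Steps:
o(Y) = 6 + (-192 + Y)/(2*Y) (o(Y) = 6 + (-192 + Y)/(Y + Y) = 6 + (-192 + Y)/((2*Y)) = 6 + (-192 + Y)*(1/(2*Y)) = 6 + (-192 + Y)/(2*Y))
O = -3360348279459/176 (O = ((13/2 - 96/((-53 - 57) + 158)) + 112880)*(-169136 - 86/176) = ((13/2 - 96/(-110 + 158)) + 112880)*(-169136 - 86*1/176) = ((13/2 - 96/48) + 112880)*(-169136 - 43/88) = ((13/2 - 96*1/48) + 112880)*(-14884011/88) = ((13/2 - 2) + 112880)*(-14884011/88) = (9/2 + 112880)*(-14884011/88) = (225769/2)*(-14884011/88) = -3360348279459/176 ≈ -1.9093e+10)
O - 499970 = -3360348279459/176 - 499970 = -3360436274179/176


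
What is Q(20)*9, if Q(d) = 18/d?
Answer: 81/10 ≈ 8.1000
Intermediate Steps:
Q(20)*9 = (18/20)*9 = (18*(1/20))*9 = (9/10)*9 = 81/10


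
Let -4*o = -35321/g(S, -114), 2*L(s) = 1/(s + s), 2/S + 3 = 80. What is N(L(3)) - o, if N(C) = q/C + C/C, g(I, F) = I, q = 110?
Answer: -2709149/8 ≈ -3.3864e+5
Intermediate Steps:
S = 2/77 (S = 2/(-3 + 80) = 2/77 ≈ 0.025974)
L(s) = 1/(4*s) (L(s) = 1/(2*(s + s)) = 1/(2*((2*s))) = (1/(2*s))/2 = 1/(4*s))
N(C) = 1 + 110/C (N(C) = 110/C + C/C = 110/C + 1 = 1 + 110/C)
o = 2719717/8 (o = -(-35321)/(4*2/77) = -(-35321)*77/(4*2) = -¼*(-2719717/2) = 2719717/8 ≈ 3.3996e+5)
N(L(3)) - o = (110 + (¼)/3)/(((¼)/3)) - 1*2719717/8 = (110 + (¼)*(⅓))/(((¼)*(⅓))) - 2719717/8 = (110 + 1/12)/(1/12) - 2719717/8 = 12*(1321/12) - 2719717/8 = 1321 - 2719717/8 = -2709149/8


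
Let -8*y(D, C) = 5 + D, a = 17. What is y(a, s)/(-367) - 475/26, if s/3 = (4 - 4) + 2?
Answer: -348507/19084 ≈ -18.262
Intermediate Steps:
s = 6 (s = 3*((4 - 4) + 2) = 3*(0 + 2) = 3*2 = 6)
y(D, C) = -5/8 - D/8 (y(D, C) = -(5 + D)/8 = -5/8 - D/8)
y(a, s)/(-367) - 475/26 = (-5/8 - ⅛*17)/(-367) - 475/26 = (-5/8 - 17/8)*(-1/367) - 475*1/26 = -11/4*(-1/367) - 475/26 = 11/1468 - 475/26 = -348507/19084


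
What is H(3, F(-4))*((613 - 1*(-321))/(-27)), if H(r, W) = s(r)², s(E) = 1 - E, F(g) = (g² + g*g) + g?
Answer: -3736/27 ≈ -138.37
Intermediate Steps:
F(g) = g + 2*g² (F(g) = (g² + g²) + g = 2*g² + g = g + 2*g²)
H(r, W) = (1 - r)²
H(3, F(-4))*((613 - 1*(-321))/(-27)) = (-1 + 3)²*((613 - 1*(-321))/(-27)) = 2²*((613 + 321)*(-1/27)) = 4*(934*(-1/27)) = 4*(-934/27) = -3736/27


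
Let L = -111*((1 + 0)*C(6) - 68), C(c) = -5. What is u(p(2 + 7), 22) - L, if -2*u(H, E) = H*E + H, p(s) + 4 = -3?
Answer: -16045/2 ≈ -8022.5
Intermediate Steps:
p(s) = -7 (p(s) = -4 - 3 = -7)
u(H, E) = -H/2 - E*H/2 (u(H, E) = -(H*E + H)/2 = -(E*H + H)/2 = -(H + E*H)/2 = -H/2 - E*H/2)
L = 8103 (L = -111*((1 + 0)*(-5) - 68) = -111*(1*(-5) - 68) = -111*(-5 - 68) = -111*(-73) = 8103)
u(p(2 + 7), 22) - L = -½*(-7)*(1 + 22) - 1*8103 = -½*(-7)*23 - 8103 = 161/2 - 8103 = -16045/2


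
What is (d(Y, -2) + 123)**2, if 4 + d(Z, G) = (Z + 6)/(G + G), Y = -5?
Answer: 225625/16 ≈ 14102.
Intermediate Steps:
d(Z, G) = -4 + (6 + Z)/(2*G) (d(Z, G) = -4 + (Z + 6)/(G + G) = -4 + (6 + Z)/((2*G)) = -4 + (6 + Z)*(1/(2*G)) = -4 + (6 + Z)/(2*G))
(d(Y, -2) + 123)**2 = ((1/2)*(6 - 5 - 8*(-2))/(-2) + 123)**2 = ((1/2)*(-1/2)*(6 - 5 + 16) + 123)**2 = ((1/2)*(-1/2)*17 + 123)**2 = (-17/4 + 123)**2 = (475/4)**2 = 225625/16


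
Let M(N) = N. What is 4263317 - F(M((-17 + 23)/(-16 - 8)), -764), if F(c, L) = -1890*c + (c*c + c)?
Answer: 68205515/16 ≈ 4.2628e+6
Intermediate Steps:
F(c, L) = c² - 1889*c (F(c, L) = -1890*c + (c² + c) = -1890*c + (c + c²) = c² - 1889*c)
4263317 - F(M((-17 + 23)/(-16 - 8)), -764) = 4263317 - (-17 + 23)/(-16 - 8)*(-1889 + (-17 + 23)/(-16 - 8)) = 4263317 - 6/(-24)*(-1889 + 6/(-24)) = 4263317 - 6*(-1/24)*(-1889 + 6*(-1/24)) = 4263317 - (-1)*(-1889 - ¼)/4 = 4263317 - (-1)*(-7557)/(4*4) = 4263317 - 1*7557/16 = 4263317 - 7557/16 = 68205515/16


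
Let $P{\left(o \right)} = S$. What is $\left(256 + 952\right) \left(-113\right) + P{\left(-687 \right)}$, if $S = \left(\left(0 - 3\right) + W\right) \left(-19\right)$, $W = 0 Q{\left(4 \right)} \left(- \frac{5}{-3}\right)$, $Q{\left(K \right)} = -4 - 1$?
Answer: $-136447$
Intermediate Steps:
$Q{\left(K \right)} = -5$ ($Q{\left(K \right)} = -4 - 1 = -5$)
$W = 0$ ($W = 0 \left(-5\right) \left(- \frac{5}{-3}\right) = 0 \left(\left(-5\right) \left(- \frac{1}{3}\right)\right) = 0 \cdot \frac{5}{3} = 0$)
$S = 57$ ($S = \left(\left(0 - 3\right) + 0\right) \left(-19\right) = \left(-3 + 0\right) \left(-19\right) = \left(-3\right) \left(-19\right) = 57$)
$P{\left(o \right)} = 57$
$\left(256 + 952\right) \left(-113\right) + P{\left(-687 \right)} = \left(256 + 952\right) \left(-113\right) + 57 = 1208 \left(-113\right) + 57 = -136504 + 57 = -136447$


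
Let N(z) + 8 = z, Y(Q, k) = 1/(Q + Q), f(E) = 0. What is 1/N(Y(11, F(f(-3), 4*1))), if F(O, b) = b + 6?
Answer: -22/175 ≈ -0.12571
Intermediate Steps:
F(O, b) = 6 + b
Y(Q, k) = 1/(2*Q)
N(z) = -8 + z
1/N(Y(11, F(f(-3), 4*1))) = 1/(-8 + (½)/11) = 1/(-8 + (½)*(1/11)) = 1/(-8 + 1/22) = 1/(-175/22) = -22/175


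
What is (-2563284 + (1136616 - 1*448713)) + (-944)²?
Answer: -984245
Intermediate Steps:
(-2563284 + (1136616 - 1*448713)) + (-944)² = (-2563284 + (1136616 - 448713)) + 891136 = (-2563284 + 687903) + 891136 = -1875381 + 891136 = -984245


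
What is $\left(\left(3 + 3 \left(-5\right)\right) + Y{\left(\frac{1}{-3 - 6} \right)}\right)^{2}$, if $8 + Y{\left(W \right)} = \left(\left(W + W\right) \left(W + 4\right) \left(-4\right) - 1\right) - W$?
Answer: $\frac{1993744}{6561} \approx 303.88$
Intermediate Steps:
$Y{\left(W \right)} = -9 - W - 8 W \left(4 + W\right)$ ($Y{\left(W \right)} = -8 - \left(1 + W - \left(W + W\right) \left(W + 4\right) \left(-4\right)\right) = -8 - \left(1 + W - 2 W \left(4 + W\right) \left(-4\right)\right) = -8 - \left(1 + W + 8 W \left(4 + W\right)\right) = -9 - W - 8 W \left(4 + W\right)$)
$\left(\left(3 + 3 \left(-5\right)\right) + Y{\left(\frac{1}{-3 - 6} \right)}\right)^{2} = \left(\left(3 + 3 \left(-5\right)\right) - \left(9 + \frac{8}{\left(-3 - 6\right)^{2}} + \frac{33}{-3 - 6}\right)\right)^{2} = \left(\left(3 - 15\right) - \left(9 - \frac{11}{3} + \frac{8}{81}\right)\right)^{2} = \left(-12 - \left(\frac{16}{3} + \frac{8}{81}\right)\right)^{2} = \left(-12 - \frac{440}{81}\right)^{2} = \left(- \frac{1412}{81}\right)^{2} = \frac{1993744}{6561}$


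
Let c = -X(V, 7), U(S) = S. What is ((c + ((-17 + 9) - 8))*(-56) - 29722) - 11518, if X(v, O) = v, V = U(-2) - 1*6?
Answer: -40792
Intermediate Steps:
V = -8 (V = -2 - 1*6 = -2 - 6 = -8)
c = 8 (c = -1*(-8) = 8)
((c + ((-17 + 9) - 8))*(-56) - 29722) - 11518 = ((8 + ((-17 + 9) - 8))*(-56) - 29722) - 11518 = ((8 + (-8 - 8))*(-56) - 29722) - 11518 = ((8 - 16)*(-56) - 29722) - 11518 = (-8*(-56) - 29722) - 11518 = (448 - 29722) - 11518 = -29274 - 11518 = -40792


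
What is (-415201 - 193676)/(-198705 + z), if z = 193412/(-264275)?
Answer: 160910969175/52512957287 ≈ 3.0642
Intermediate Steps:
z = -193412/264275 (z = 193412*(-1/264275) = -193412/264275 ≈ -0.73186)
(-415201 - 193676)/(-198705 + z) = (-415201 - 193676)/(-198705 - 193412/264275) = -608877/(-52512957287/264275) = -608877*(-264275/52512957287) = 160910969175/52512957287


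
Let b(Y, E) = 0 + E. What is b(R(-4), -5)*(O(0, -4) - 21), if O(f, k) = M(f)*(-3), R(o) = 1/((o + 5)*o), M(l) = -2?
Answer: 75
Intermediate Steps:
R(o) = 1/(o*(5 + o)) (R(o) = 1/((5 + o)*o) = 1/(o*(5 + o)))
O(f, k) = 6 (O(f, k) = -2*(-3) = 6)
b(Y, E) = E
b(R(-4), -5)*(O(0, -4) - 21) = -5*(6 - 21) = -5*(-15) = 75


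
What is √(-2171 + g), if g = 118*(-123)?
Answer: I*√16685 ≈ 129.17*I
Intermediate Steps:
g = -14514
√(-2171 + g) = √(-2171 - 14514) = √(-16685) = I*√16685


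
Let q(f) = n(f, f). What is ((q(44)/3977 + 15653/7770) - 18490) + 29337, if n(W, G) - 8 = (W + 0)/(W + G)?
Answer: 167624305328/15450645 ≈ 10849.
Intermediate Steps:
n(W, G) = 8 + W/(G + W) (n(W, G) = 8 + (W + 0)/(W + G) = 8 + W/(G + W))
q(f) = 17/2 (q(f) = (8*f + 9*f)/(f + f) = (17*f)/((2*f)) = (1/(2*f))*(17*f) = 17/2)
((q(44)/3977 + 15653/7770) - 18490) + 29337 = (((17/2)/3977 + 15653/7770) - 18490) + 29337 = (((17/2)*(1/3977) + 15653*(1/7770)) - 18490) + 29337 = ((17/7954 + 15653/7770) - 18490) + 29337 = (31159013/15450645 - 18490) + 29337 = -285651267037/15450645 + 29337 = 167624305328/15450645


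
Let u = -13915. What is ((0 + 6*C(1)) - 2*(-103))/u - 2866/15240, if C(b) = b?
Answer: -4311127/21206460 ≈ -0.20329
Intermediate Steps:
((0 + 6*C(1)) - 2*(-103))/u - 2866/15240 = ((0 + 6*1) - 2*(-103))/(-13915) - 2866/15240 = ((0 + 6) + 206)*(-1/13915) - 2866*1/15240 = (6 + 206)*(-1/13915) - 1433/7620 = 212*(-1/13915) - 1433/7620 = -212/13915 - 1433/7620 = -4311127/21206460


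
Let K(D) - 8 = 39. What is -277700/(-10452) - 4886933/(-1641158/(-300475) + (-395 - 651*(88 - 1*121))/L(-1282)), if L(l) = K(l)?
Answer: -179890558141149875/16758609353538 ≈ -10734.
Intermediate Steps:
K(D) = 47 (K(D) = 8 + 39 = 47)
L(l) = 47
-277700/(-10452) - 4886933/(-1641158/(-300475) + (-395 - 651*(88 - 1*121))/L(-1282)) = -277700/(-10452) - 4886933/(-1641158/(-300475) + (-395 - 651*(88 - 1*121))/47) = -277700*(-1/10452) - 4886933/(-1641158*(-1/300475) + (-395 - 651*(88 - 121))*(1/47)) = 69425/2613 - 4886933/(1641158/300475 + (-395 - 651*(-33))*(1/47)) = 69425/2613 - 4886933/(1641158/300475 + (-395 + 21483)*(1/47)) = 69425/2613 - 4886933/(1641158/300475 + 21088*(1/47)) = 69425/2613 - 4886933/(1641158/300475 + 21088/47) = 69425/2613 - 4886933/6413551226/14122325 = 69425/2613 - 4886933*14122325/6413551226 = 69425/2613 - 69014856079225/6413551226 = -179890558141149875/16758609353538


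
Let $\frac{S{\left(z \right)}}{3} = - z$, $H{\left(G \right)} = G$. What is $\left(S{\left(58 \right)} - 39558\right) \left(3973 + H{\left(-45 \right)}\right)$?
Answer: $-156067296$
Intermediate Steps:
$S{\left(z \right)} = - 3 z$ ($S{\left(z \right)} = 3 \left(- z\right) = - 3 z$)
$\left(S{\left(58 \right)} - 39558\right) \left(3973 + H{\left(-45 \right)}\right) = \left(\left(-3\right) 58 - 39558\right) \left(3973 - 45\right) = \left(-174 - 39558\right) 3928 = \left(-39732\right) 3928 = -156067296$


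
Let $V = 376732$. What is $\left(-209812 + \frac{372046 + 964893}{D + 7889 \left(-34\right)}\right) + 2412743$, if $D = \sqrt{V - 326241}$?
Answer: $\frac{22641401868647203}{10277876655} - \frac{1336939 \sqrt{50491}}{71945136585} \approx 2.2029 \cdot 10^{6}$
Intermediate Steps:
$D = \sqrt{50491}$ ($D = \sqrt{376732 - 326241} = \sqrt{50491} \approx 224.7$)
$\left(-209812 + \frac{372046 + 964893}{D + 7889 \left(-34\right)}\right) + 2412743 = \left(-209812 + \frac{372046 + 964893}{\sqrt{50491} + 7889 \left(-34\right)}\right) + 2412743 = \left(-209812 + \frac{1336939}{\sqrt{50491} - 268226}\right) + 2412743 = \left(-209812 + \frac{1336939}{-268226 + \sqrt{50491}}\right) + 2412743 = 2202931 + \frac{1336939}{-268226 + \sqrt{50491}}$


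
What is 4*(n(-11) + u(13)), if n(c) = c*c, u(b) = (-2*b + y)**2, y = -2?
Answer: 3620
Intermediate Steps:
u(b) = (-2 - 2*b)**2 (u(b) = (-2*b - 2)**2 = (-2 - 2*b)**2)
n(c) = c**2
4*(n(-11) + u(13)) = 4*((-11)**2 + 4*(1 + 13)**2) = 4*(121 + 4*14**2) = 4*(121 + 4*196) = 4*(121 + 784) = 4*905 = 3620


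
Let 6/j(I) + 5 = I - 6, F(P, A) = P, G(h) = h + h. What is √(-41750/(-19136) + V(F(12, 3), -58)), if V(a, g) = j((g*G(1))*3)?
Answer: √1596529278994/858728 ≈ 1.4714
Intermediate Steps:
G(h) = 2*h
j(I) = 6/(-11 + I) (j(I) = 6/(-5 + (I - 6)) = 6/(-5 + (-6 + I)) = 6/(-11 + I))
V(a, g) = 6/(-11 + 6*g) (V(a, g) = 6/(-11 + (g*(2*1))*3) = 6/(-11 + (g*2)*3) = 6/(-11 + (2*g)*3) = 6/(-11 + 6*g))
√(-41750/(-19136) + V(F(12, 3), -58)) = √(-41750/(-19136) + 6/(-11 + 6*(-58))) = √(-41750*(-1/19136) + 6/(-11 - 348)) = √(20875/9568 + 6/(-359)) = √(20875/9568 + 6*(-1/359)) = √(20875/9568 - 6/359) = √(7436717/3434912) = √1596529278994/858728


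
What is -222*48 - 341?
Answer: -10997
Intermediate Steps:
-222*48 - 341 = -10656 - 341 = -10997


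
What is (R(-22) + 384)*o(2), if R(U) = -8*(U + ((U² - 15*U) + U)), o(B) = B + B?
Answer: -23104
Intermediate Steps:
o(B) = 2*B
R(U) = -8*U² + 104*U (R(U) = -8*(U + (U² - 14*U)) = -8*(U² - 13*U) = -8*U² + 104*U)
(R(-22) + 384)*o(2) = (8*(-22)*(13 - 1*(-22)) + 384)*(2*2) = (8*(-22)*(13 + 22) + 384)*4 = (8*(-22)*35 + 384)*4 = (-6160 + 384)*4 = -5776*4 = -23104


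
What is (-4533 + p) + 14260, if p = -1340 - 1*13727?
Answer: -5340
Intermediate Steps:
p = -15067 (p = -1340 - 13727 = -15067)
(-4533 + p) + 14260 = (-4533 - 15067) + 14260 = -19600 + 14260 = -5340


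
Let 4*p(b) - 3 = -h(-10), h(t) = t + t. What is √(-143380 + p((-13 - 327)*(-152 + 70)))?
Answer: I*√573497/2 ≈ 378.65*I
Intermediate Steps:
h(t) = 2*t
p(b) = 23/4 (p(b) = ¾ + (-2*(-10))/4 = ¾ + (-1*(-20))/4 = ¾ + (¼)*20 = ¾ + 5 = 23/4)
√(-143380 + p((-13 - 327)*(-152 + 70))) = √(-143380 + 23/4) = √(-573497/4) = I*√573497/2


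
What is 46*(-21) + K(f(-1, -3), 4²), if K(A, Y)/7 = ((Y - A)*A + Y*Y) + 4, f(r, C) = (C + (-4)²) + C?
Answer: 1274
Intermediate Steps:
f(r, C) = 16 + 2*C (f(r, C) = (C + 16) + C = (16 + C) + C = 16 + 2*C)
K(A, Y) = 28 + 7*Y² + 7*A*(Y - A) (K(A, Y) = 7*(((Y - A)*A + Y*Y) + 4) = 7*((A*(Y - A) + Y²) + 4) = 7*((Y² + A*(Y - A)) + 4) = 7*(4 + Y² + A*(Y - A)) = 28 + 7*Y² + 7*A*(Y - A))
46*(-21) + K(f(-1, -3), 4²) = 46*(-21) + (28 - 7*(16 + 2*(-3))² + 7*(4²)² + 7*(16 + 2*(-3))*4²) = -966 + (28 - 7*(16 - 6)² + 7*16² + 7*(16 - 6)*16) = -966 + (28 - 7*10² + 7*256 + 7*10*16) = -966 + (28 - 7*100 + 1792 + 1120) = -966 + (28 - 700 + 1792 + 1120) = -966 + 2240 = 1274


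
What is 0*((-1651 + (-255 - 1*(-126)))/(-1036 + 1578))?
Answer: 0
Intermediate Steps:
0*((-1651 + (-255 - 1*(-126)))/(-1036 + 1578)) = 0*((-1651 + (-255 + 126))/542) = 0*((-1651 - 129)*(1/542)) = 0*(-1780*1/542) = 0*(-890/271) = 0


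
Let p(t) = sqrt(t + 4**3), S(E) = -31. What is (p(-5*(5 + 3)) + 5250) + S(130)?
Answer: 5219 + 2*sqrt(6) ≈ 5223.9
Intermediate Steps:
p(t) = sqrt(64 + t) (p(t) = sqrt(t + 64) = sqrt(64 + t))
(p(-5*(5 + 3)) + 5250) + S(130) = (sqrt(64 - 5*(5 + 3)) + 5250) - 31 = (sqrt(64 - 5*8) + 5250) - 31 = (sqrt(64 - 40) + 5250) - 31 = (sqrt(24) + 5250) - 31 = (2*sqrt(6) + 5250) - 31 = (5250 + 2*sqrt(6)) - 31 = 5219 + 2*sqrt(6)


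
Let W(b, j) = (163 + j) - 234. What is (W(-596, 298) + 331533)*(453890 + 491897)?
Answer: 313774295120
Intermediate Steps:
W(b, j) = -71 + j
(W(-596, 298) + 331533)*(453890 + 491897) = ((-71 + 298) + 331533)*(453890 + 491897) = (227 + 331533)*945787 = 331760*945787 = 313774295120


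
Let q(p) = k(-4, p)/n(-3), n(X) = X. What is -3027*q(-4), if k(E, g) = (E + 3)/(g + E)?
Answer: 1009/8 ≈ 126.13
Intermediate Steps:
k(E, g) = (3 + E)/(E + g)
q(p) = 1/(3*(-4 + p)) (q(p) = ((3 - 4)/(-4 + p))/(-3) = (-1/(-4 + p))*(-⅓) = -1/(-4 + p)*(-⅓) = 1/(3*(-4 + p)))
-3027*q(-4) = -1009/(-4 - 4) = -1009/(-8) = -1009*(-1)/8 = -3027*(-1/24) = 1009/8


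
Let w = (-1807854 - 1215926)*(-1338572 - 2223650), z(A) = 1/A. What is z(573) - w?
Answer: -6171998241238679/573 ≈ -1.0771e+13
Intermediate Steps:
w = 10771375639160 (w = -3023780*(-3562222) = 10771375639160)
z(573) - w = 1/573 - 1*10771375639160 = 1/573 - 10771375639160 = -6171998241238679/573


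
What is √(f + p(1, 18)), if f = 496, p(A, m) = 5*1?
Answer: √501 ≈ 22.383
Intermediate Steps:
p(A, m) = 5
√(f + p(1, 18)) = √(496 + 5) = √501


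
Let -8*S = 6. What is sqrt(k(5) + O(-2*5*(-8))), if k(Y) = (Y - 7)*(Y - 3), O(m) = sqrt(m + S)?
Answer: sqrt(-16 + 2*sqrt(317))/2 ≈ 2.2141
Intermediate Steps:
S = -3/4 (S = -1/8*6 = -3/4 ≈ -0.75000)
O(m) = sqrt(-3/4 + m) (O(m) = sqrt(m - 3/4) = sqrt(-3/4 + m))
k(Y) = (-7 + Y)*(-3 + Y)
sqrt(k(5) + O(-2*5*(-8))) = sqrt((21 + 5**2 - 10*5) + sqrt(-3 + 4*(-2*5*(-8)))/2) = sqrt((21 + 25 - 50) + sqrt(-3 + 4*(-10*(-8)))/2) = sqrt(-4 + sqrt(-3 + 4*80)/2) = sqrt(-4 + sqrt(-3 + 320)/2) = sqrt(-4 + sqrt(317)/2)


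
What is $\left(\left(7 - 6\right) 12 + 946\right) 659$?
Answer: $631322$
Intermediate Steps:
$\left(\left(7 - 6\right) 12 + 946\right) 659 = \left(1 \cdot 12 + 946\right) 659 = \left(12 + 946\right) 659 = 958 \cdot 659 = 631322$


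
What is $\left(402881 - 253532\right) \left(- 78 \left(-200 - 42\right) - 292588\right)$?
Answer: $-40878613488$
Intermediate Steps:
$\left(402881 - 253532\right) \left(- 78 \left(-200 - 42\right) - 292588\right) = \left(402881 - 253532\right) \left(\left(-78\right) \left(-242\right) - 292588\right) = \left(402881 - 253532\right) \left(18876 - 292588\right) = 149349 \left(-273712\right) = -40878613488$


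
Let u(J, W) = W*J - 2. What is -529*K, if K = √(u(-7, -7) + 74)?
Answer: -5819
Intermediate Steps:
u(J, W) = -2 + J*W (u(J, W) = J*W - 2 = -2 + J*W)
K = 11 (K = √((-2 - 7*(-7)) + 74) = √((-2 + 49) + 74) = √(47 + 74) = √121 = 11)
-529*K = -529*11 = -5819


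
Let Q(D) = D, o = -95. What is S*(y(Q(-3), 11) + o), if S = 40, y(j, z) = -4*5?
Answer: -4600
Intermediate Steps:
y(j, z) = -20
S*(y(Q(-3), 11) + o) = 40*(-20 - 95) = 40*(-115) = -4600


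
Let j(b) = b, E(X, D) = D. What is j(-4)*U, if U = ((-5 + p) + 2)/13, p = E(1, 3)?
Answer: 0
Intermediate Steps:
p = 3
U = 0 (U = ((-5 + 3) + 2)/13 = (-2 + 2)*(1/13) = 0*(1/13) = 0)
j(-4)*U = -4*0 = 0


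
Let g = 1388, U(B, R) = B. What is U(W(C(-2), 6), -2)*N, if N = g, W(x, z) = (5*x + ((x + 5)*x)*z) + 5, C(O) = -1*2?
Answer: -56908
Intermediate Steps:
C(O) = -2
W(x, z) = 5 + 5*x + x*z*(5 + x) (W(x, z) = (5*x + ((5 + x)*x)*z) + 5 = (5*x + (x*(5 + x))*z) + 5 = (5*x + x*z*(5 + x)) + 5 = 5 + 5*x + x*z*(5 + x))
N = 1388
U(W(C(-2), 6), -2)*N = (5 + 5*(-2) + 6*(-2)² + 5*(-2)*6)*1388 = (5 - 10 + 6*4 - 60)*1388 = (5 - 10 + 24 - 60)*1388 = -41*1388 = -56908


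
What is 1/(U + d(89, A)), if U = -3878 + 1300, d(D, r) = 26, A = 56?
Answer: -1/2552 ≈ -0.00039185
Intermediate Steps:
U = -2578
1/(U + d(89, A)) = 1/(-2578 + 26) = 1/(-2552) = -1/2552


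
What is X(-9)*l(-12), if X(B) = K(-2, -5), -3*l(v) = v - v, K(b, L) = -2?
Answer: 0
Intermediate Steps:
l(v) = 0 (l(v) = -(v - v)/3 = -⅓*0 = 0)
X(B) = -2
X(-9)*l(-12) = -2*0 = 0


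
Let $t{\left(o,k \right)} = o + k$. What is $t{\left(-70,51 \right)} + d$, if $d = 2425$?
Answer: $2406$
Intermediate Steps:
$t{\left(o,k \right)} = k + o$
$t{\left(-70,51 \right)} + d = \left(51 - 70\right) + 2425 = -19 + 2425 = 2406$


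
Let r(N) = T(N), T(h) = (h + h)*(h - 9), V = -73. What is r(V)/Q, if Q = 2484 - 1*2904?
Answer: -2993/105 ≈ -28.505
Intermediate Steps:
T(h) = 2*h*(-9 + h) (T(h) = (2*h)*(-9 + h) = 2*h*(-9 + h))
r(N) = 2*N*(-9 + N)
Q = -420 (Q = 2484 - 2904 = -420)
r(V)/Q = (2*(-73)*(-9 - 73))/(-420) = (2*(-73)*(-82))*(-1/420) = 11972*(-1/420) = -2993/105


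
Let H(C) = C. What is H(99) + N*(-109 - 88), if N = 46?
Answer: -8963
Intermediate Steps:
H(99) + N*(-109 - 88) = 99 + 46*(-109 - 88) = 99 + 46*(-197) = 99 - 9062 = -8963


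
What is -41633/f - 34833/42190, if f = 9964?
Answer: -1051786141/210190580 ≈ -5.0040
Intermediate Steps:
-41633/f - 34833/42190 = -41633/9964 - 34833/42190 = -1051786141/210190580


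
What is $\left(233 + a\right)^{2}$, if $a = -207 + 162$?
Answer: $35344$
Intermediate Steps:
$a = -45$
$\left(233 + a\right)^{2} = \left(233 - 45\right)^{2} = 188^{2} = 35344$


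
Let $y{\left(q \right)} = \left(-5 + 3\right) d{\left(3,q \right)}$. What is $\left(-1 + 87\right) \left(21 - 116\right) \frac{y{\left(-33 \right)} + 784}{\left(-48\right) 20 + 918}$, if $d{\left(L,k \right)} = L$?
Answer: $\frac{3178130}{21} \approx 1.5134 \cdot 10^{5}$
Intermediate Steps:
$y{\left(q \right)} = -6$ ($y{\left(q \right)} = \left(-5 + 3\right) 3 = \left(-2\right) 3 = -6$)
$\left(-1 + 87\right) \left(21 - 116\right) \frac{y{\left(-33 \right)} + 784}{\left(-48\right) 20 + 918} = \left(-1 + 87\right) \left(21 - 116\right) \frac{-6 + 784}{\left(-48\right) 20 + 918} = 86 \left(-95\right) \frac{778}{-960 + 918} = - 8170 \frac{778}{-42} = - 8170 \cdot 778 \left(- \frac{1}{42}\right) = \left(-8170\right) \left(- \frac{389}{21}\right) = \frac{3178130}{21}$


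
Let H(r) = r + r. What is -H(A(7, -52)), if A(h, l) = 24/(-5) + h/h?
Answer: 38/5 ≈ 7.6000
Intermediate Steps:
A(h, l) = -19/5 (A(h, l) = 24*(-⅕) + 1 = -24/5 + 1 = -19/5)
H(r) = 2*r
-H(A(7, -52)) = -2*(-19)/5 = -1*(-38/5) = 38/5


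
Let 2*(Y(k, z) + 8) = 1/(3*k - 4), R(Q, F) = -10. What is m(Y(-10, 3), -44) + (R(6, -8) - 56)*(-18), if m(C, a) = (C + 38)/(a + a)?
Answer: 7106953/5984 ≈ 1187.7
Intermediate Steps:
Y(k, z) = -8 + 1/(2*(-4 + 3*k)) (Y(k, z) = -8 + 1/(2*(3*k - 4)) = -8 + 1/(2*(-4 + 3*k)))
m(C, a) = (38 + C)/(2*a) (m(C, a) = (38 + C)/((2*a)) = (38 + C)*(1/(2*a)) = (38 + C)/(2*a))
m(Y(-10, 3), -44) + (R(6, -8) - 56)*(-18) = (½)*(38 + (65 - 48*(-10))/(2*(-4 + 3*(-10))))/(-44) + (-10 - 56)*(-18) = (½)*(-1/44)*(38 + (65 + 480)/(2*(-4 - 30))) - 66*(-18) = (½)*(-1/44)*(38 + (½)*545/(-34)) + 1188 = (½)*(-1/44)*(38 + (½)*(-1/34)*545) + 1188 = (½)*(-1/44)*(38 - 545/68) + 1188 = (½)*(-1/44)*(2039/68) + 1188 = -2039/5984 + 1188 = 7106953/5984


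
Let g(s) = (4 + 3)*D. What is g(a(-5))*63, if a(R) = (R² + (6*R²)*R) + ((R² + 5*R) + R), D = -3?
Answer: -1323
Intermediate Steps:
a(R) = 2*R² + 6*R + 6*R³ (a(R) = (R² + 6*R³) + (R² + 6*R) = 2*R² + 6*R + 6*R³)
g(s) = -21 (g(s) = (4 + 3)*(-3) = 7*(-3) = -21)
g(a(-5))*63 = -21*63 = -1323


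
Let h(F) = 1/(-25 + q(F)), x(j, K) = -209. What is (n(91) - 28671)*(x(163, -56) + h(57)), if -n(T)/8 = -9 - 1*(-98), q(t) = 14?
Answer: 67580900/11 ≈ 6.1437e+6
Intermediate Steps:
n(T) = -712 (n(T) = -8*(-9 - 1*(-98)) = -8*(-9 + 98) = -8*89 = -712)
h(F) = -1/11 (h(F) = 1/(-25 + 14) = 1/(-11) = -1/11)
(n(91) - 28671)*(x(163, -56) + h(57)) = (-712 - 28671)*(-209 - 1/11) = -29383*(-2300/11) = 67580900/11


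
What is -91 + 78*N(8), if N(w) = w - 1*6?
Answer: 65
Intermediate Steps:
N(w) = -6 + w (N(w) = w - 6 = -6 + w)
-91 + 78*N(8) = -91 + 78*(-6 + 8) = -91 + 78*2 = -91 + 156 = 65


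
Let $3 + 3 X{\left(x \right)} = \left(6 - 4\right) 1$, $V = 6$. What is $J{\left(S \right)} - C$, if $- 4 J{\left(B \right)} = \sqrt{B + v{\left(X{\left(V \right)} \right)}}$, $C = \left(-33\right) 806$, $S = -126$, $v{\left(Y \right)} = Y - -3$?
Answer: $26598 - \frac{i \sqrt{1110}}{12} \approx 26598.0 - 2.7764 i$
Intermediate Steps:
$X{\left(x \right)} = - \frac{1}{3}$ ($X{\left(x \right)} = -1 + \frac{\left(6 - 4\right) 1}{3} = -1 + \frac{2 \cdot 1}{3} = -1 + \frac{1}{3} \cdot 2 = -1 + \frac{2}{3} = - \frac{1}{3}$)
$v{\left(Y \right)} = 3 + Y$ ($v{\left(Y \right)} = Y + 3 = 3 + Y$)
$C = -26598$
$J{\left(B \right)} = - \frac{\sqrt{\frac{8}{3} + B}}{4}$ ($J{\left(B \right)} = - \frac{\sqrt{B + \left(3 - \frac{1}{3}\right)}}{4} = - \frac{\sqrt{B + \frac{8}{3}}}{4} = - \frac{\sqrt{\frac{8}{3} + B}}{4}$)
$J{\left(S \right)} - C = - \frac{\sqrt{24 + 9 \left(-126\right)}}{12} - -26598 = - \frac{\sqrt{24 - 1134}}{12} + 26598 = - \frac{\sqrt{-1110}}{12} + 26598 = - \frac{i \sqrt{1110}}{12} + 26598 = 26598 - \frac{i \sqrt{1110}}{12}$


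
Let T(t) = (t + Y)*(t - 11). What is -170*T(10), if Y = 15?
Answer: 4250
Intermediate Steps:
T(t) = (-11 + t)*(15 + t) (T(t) = (t + 15)*(t - 11) = (15 + t)*(-11 + t) = (-11 + t)*(15 + t))
-170*T(10) = -170*(-165 + 10**2 + 4*10) = -170*(-165 + 100 + 40) = -170*(-25) = 4250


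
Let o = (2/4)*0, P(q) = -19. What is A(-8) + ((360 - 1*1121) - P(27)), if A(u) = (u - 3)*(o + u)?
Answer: -654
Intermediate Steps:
o = 0 (o = (2*(¼))*0 = (½)*0 = 0)
A(u) = u*(-3 + u) (A(u) = (u - 3)*(0 + u) = (-3 + u)*u = u*(-3 + u))
A(-8) + ((360 - 1*1121) - P(27)) = -8*(-3 - 8) + ((360 - 1*1121) - 1*(-19)) = -8*(-11) + ((360 - 1121) + 19) = 88 + (-761 + 19) = 88 - 742 = -654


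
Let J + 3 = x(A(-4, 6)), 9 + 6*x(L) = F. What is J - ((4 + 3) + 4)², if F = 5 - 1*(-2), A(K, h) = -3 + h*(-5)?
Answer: -373/3 ≈ -124.33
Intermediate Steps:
A(K, h) = -3 - 5*h
F = 7 (F = 5 + 2 = 7)
x(L) = -⅓ (x(L) = -3/2 + (⅙)*7 = -3/2 + 7/6 = -⅓)
J = -10/3 (J = -3 - ⅓ = -10/3 ≈ -3.3333)
J - ((4 + 3) + 4)² = -10/3 - ((4 + 3) + 4)² = -10/3 - (7 + 4)² = -10/3 - 1*11² = -10/3 - 1*121 = -10/3 - 121 = -373/3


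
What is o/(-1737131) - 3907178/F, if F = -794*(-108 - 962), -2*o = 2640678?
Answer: -2832773209349/737915877490 ≈ -3.8389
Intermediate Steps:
o = -1320339 (o = -½*2640678 = -1320339)
F = 849580 (F = -794*(-1070) = 849580)
o/(-1737131) - 3907178/F = -1320339/(-1737131) - 3907178/849580 = -1320339*(-1/1737131) - 3907178*1/849580 = 1320339/1737131 - 1953589/424790 = -2832773209349/737915877490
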